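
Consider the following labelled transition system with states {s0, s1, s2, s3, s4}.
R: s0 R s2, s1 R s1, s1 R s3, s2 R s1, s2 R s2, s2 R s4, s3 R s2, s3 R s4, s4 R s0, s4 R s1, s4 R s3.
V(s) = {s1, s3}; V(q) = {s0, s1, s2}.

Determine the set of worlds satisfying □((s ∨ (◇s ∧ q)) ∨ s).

s0, s1

Let φ = □((s ∨ (◇s ∧ q)) ∨ s). Evaluate φ at each world:
  s0 (successors {s2}): φ is true.
  s1 (successors {s1, s3}): φ is true.
  s2 (successors {s1, s2, s4}): φ is false.
  s3 (successors {s2, s4}): φ is false.
  s4 (successors {s0, s1, s3}): φ is false.
For instance, at s0:
  At s0: □((s ∨ (◇s ∧ q)) ∨ s) requires (s ∨ (◇s ∧ q)) ∨ s at every successor {s2}.
      At s2: s ∨ (◇s ∧ q) is true, s is false, so (s ∨ (◇s ∧ q)) ∨ s is true.
  So □((s ∨ (◇s ∧ q)) ∨ s) is true at s0.
Satisfying worlds: {s0, s1}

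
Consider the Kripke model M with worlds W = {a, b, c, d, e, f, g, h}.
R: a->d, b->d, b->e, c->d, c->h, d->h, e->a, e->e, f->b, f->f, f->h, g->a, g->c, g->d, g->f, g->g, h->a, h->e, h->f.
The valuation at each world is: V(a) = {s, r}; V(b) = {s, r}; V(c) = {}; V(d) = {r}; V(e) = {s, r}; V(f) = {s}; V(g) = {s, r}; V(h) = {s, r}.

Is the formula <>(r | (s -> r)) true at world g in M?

Yes

At g: <>(r | (s -> r)) requires r | (s -> r) at some successor in {a, c, d, f, g}.
  r | (s -> r) holds at a, so <>(r | (s -> r)) is true at g.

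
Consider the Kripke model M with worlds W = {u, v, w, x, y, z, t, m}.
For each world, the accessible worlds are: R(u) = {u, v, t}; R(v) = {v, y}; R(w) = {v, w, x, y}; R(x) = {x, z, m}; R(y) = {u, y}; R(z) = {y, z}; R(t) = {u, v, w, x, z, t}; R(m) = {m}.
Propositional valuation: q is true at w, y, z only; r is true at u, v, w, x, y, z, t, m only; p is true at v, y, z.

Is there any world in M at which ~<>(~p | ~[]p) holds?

Recall that []ψ holds at a world iff ψ holds at every accessible world, and <>ψ holds iff ψ holds at some accessible world.
Let φ = ~<>(~p | ~[]p). Evaluate φ at each world:
  u (successors {u, v, t}): φ is false.
  v (successors {v, y}): φ is false.
  w (successors {v, w, x, y}): φ is false.
  x (successors {x, z, m}): φ is false.
  y (successors {u, y}): φ is false.
  z (successors {y, z}): φ is false.
  t (successors {u, v, w, x, z, t}): φ is false.
  m (successors {m}): φ is false.
For instance, at u:
  At u: <>(~p | ~[]p) is true, so ~<>(~p | ~[]p) is false.
    At u: <>(~p | ~[]p) requires ~p | ~[]p at some successor in {u, v, t}.
      ~p | ~[]p holds at u, so <>(~p | ~[]p) is true at u.

No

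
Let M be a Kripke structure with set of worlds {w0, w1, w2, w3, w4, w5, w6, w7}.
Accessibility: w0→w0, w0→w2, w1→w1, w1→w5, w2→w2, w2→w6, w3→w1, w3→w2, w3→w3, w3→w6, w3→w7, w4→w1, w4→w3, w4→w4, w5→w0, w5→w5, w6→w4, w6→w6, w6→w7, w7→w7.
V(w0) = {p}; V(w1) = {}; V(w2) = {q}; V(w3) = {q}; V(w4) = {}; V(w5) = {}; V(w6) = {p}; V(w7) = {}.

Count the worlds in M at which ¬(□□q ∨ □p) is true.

Let φ = ¬(□□q ∨ □p). Evaluate φ at each world:
  w0 (successors {w0, w2}): φ is true.
  w1 (successors {w1, w5}): φ is true.
  w2 (successors {w2, w6}): φ is true.
  w3 (successors {w1, w2, w3, w6, w7}): φ is true.
  w4 (successors {w1, w3, w4}): φ is true.
  w5 (successors {w0, w5}): φ is true.
  w6 (successors {w4, w6, w7}): φ is true.
  w7 (successors {w7}): φ is true.
For instance, at w6:
  At w6: □□q ∨ □p is false, so ¬(□□q ∨ □p) is true.
    At w6: □□q is false, □p is false, so □□q ∨ □p is false.
      At w6: □□q requires □q at every successor {w4, w6, w7}.
        □q fails at w4, so □□q is false at w6.
      At w6: □p requires p at every successor {w4, w6, w7}.
        p fails at w4, so □p is false at w6.
Satisfying worlds: {w0, w1, w2, w3, w4, w5, w6, w7}

8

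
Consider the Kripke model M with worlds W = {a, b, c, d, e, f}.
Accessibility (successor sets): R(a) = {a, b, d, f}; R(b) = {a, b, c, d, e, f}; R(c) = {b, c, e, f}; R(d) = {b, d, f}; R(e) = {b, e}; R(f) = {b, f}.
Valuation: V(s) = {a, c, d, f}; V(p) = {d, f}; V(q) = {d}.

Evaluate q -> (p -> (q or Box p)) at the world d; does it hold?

Yes

At d: q is true, p -> (q or Box p) is true, so q -> (p -> (q or Box p)) is true.
  At d: p is true, q or Box p is true, so p -> (q or Box p) is true.
    At d: q is true, Box p is false, so q or Box p is true.
      At d: Box p requires p at every successor {b, d, f}.
        p fails at b, so Box p is false at d.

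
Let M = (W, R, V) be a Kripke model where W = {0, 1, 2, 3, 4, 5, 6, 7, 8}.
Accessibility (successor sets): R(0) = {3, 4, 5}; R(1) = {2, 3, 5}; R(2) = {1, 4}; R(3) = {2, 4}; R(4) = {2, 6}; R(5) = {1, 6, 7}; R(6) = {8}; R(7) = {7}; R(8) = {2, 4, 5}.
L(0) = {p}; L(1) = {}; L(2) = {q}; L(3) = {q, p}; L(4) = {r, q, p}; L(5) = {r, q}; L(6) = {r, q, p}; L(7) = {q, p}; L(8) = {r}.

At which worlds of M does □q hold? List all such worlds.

0, 1, 3, 4, 7, 8

Recall that □ψ holds at a world iff ψ holds at every accessible world, and ◇ψ holds iff ψ holds at some accessible world.
Let φ = □q. Evaluate φ at each world:
  0 (successors {3, 4, 5}): φ is true.
  1 (successors {2, 3, 5}): φ is true.
  2 (successors {1, 4}): φ is false.
  3 (successors {2, 4}): φ is true.
  4 (successors {2, 6}): φ is true.
  5 (successors {1, 6, 7}): φ is false.
  6 (successors {8}): φ is false.
  7 (successors {7}): φ is true.
  8 (successors {2, 4, 5}): φ is true.
For instance, at 7:
  At 7: □q requires q at every successor {7}.
    At 7: q is true.
  So □q is true at 7.
Satisfying worlds: {0, 1, 3, 4, 7, 8}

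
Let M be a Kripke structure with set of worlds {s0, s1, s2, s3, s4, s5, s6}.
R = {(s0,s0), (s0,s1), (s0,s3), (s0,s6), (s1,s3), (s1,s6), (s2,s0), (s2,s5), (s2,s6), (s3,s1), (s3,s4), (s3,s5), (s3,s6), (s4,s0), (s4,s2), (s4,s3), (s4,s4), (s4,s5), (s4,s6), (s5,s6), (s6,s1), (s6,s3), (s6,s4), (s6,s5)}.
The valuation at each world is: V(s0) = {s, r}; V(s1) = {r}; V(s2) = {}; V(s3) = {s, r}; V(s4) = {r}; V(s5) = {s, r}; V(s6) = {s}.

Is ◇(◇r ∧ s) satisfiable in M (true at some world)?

Yes

Let φ = ◇(◇r ∧ s). Evaluate φ at each world:
  s0 (successors {s0, s1, s3, s6}): φ is true.
  s1 (successors {s3, s6}): φ is true.
  s2 (successors {s0, s5, s6}): φ is true.
  s3 (successors {s1, s4, s5, s6}): φ is true.
  s4 (successors {s0, s2, s3, s4, s5, s6}): φ is true.
  s5 (successors {s6}): φ is true.
  s6 (successors {s1, s3, s4, s5}): φ is true.
Detail at s0 (witness):
  At s0: ◇(◇r ∧ s) requires ◇r ∧ s at some successor in {s0, s1, s3, s6}.
    ◇r ∧ s holds at s0, so ◇(◇r ∧ s) is true at s0.
      At s0: ◇r is true, s is true, so ◇r ∧ s is true.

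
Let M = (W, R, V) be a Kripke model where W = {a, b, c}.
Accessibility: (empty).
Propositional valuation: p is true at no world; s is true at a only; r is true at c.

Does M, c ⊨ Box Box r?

Yes

Recall that Box ψ holds at a world iff ψ holds at every accessible world, and Dia ψ holds iff ψ holds at some accessible world.
At c: no accessible worlds, so Box Box r holds vacuously.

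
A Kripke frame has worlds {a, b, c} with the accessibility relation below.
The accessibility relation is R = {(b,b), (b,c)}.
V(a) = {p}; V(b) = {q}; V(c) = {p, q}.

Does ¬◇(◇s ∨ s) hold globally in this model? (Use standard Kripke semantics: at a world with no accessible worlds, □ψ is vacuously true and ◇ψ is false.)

Yes

Let φ = ¬◇(◇s ∨ s). Evaluate φ at each world:
  a (successors ∅): φ is true.
  b (successors {b, c}): φ is true.
  c (successors ∅): φ is true.
For instance, at b:
  At b: ◇(◇s ∨ s) is false, so ¬◇(◇s ∨ s) is true.
    At b: ◇(◇s ∨ s) requires ◇s ∨ s at some successor in {b, c}.
      At b: ◇s ∨ s is false.
      At c: ◇s ∨ s is false.
    So ◇(◇s ∨ s) is false at b.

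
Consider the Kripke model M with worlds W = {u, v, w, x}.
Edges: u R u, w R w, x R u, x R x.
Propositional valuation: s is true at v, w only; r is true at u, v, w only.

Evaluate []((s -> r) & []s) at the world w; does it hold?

At w: []((s -> r) & []s) requires (s -> r) & []s at every successor {w}.
    At w: s -> r is true, []s is true, so (s -> r) & []s is true.
      At w: []s requires s at every successor {w}.
        At w: s is true.
      So []s is true at w.
So []((s -> r) & []s) is true at w.

Yes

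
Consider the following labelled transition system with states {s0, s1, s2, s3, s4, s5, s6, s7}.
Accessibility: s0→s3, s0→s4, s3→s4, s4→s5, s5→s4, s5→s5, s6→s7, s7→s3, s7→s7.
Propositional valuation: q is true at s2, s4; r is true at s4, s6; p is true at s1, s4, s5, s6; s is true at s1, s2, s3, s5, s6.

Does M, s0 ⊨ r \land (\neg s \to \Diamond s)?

No

At s0: r is false, \neg s \to \Diamond s is true, so r \land (\neg s \to \Diamond s) is false.
  At s0: \neg s is true, \Diamond s is true, so \neg s \to \Diamond s is true.
    At s0: \Diamond s requires s at some successor in {s3, s4}.
      s holds at s3, so \Diamond s is true at s0.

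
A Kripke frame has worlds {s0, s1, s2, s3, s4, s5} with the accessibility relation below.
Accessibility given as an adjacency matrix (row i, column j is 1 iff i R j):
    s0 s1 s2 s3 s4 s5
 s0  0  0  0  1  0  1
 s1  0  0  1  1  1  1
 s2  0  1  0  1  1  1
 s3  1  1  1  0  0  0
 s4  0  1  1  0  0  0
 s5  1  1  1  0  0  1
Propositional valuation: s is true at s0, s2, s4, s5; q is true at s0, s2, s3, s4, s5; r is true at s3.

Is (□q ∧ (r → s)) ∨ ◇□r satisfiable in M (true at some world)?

Yes

Recall that □ψ holds at a world iff ψ holds at every accessible world, and ◇ψ holds iff ψ holds at some accessible world.
Let φ = (□q ∧ (r → s)) ∨ ◇□r. Evaluate φ at each world:
  s0 (successors {s3, s5}): φ is true.
  s1 (successors {s2, s3, s4, s5}): φ is true.
  s2 (successors {s1, s3, s4, s5}): φ is false.
  s3 (successors {s0, s1, s2}): φ is false.
  s4 (successors {s1, s2}): φ is false.
  s5 (successors {s0, s1, s2, s5}): φ is false.
Detail at s0 (witness):
  At s0: □q ∧ (r → s) is true, ◇□r is false, so (□q ∧ (r → s)) ∨ ◇□r is true.
    At s0: □q is true, r → s is true, so □q ∧ (r → s) is true.
      At s0: □q requires q at every successor {s3, s5}.
        At s3: q is true.
        At s5: q is true.
      So □q is true at s0.
    At s0: ◇□r requires □r at some successor in {s3, s5}.
      At s3: □r is false.
      At s5: □r is false.
    So ◇□r is false at s0.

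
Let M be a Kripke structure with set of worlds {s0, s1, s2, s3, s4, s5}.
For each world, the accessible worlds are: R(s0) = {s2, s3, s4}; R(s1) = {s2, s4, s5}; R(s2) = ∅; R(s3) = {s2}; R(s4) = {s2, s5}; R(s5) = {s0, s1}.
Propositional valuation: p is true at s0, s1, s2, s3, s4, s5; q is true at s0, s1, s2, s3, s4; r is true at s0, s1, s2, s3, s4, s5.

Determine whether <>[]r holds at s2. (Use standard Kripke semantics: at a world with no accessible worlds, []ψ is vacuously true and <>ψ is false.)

At s2: no accessible worlds, so <>[]r is false.

No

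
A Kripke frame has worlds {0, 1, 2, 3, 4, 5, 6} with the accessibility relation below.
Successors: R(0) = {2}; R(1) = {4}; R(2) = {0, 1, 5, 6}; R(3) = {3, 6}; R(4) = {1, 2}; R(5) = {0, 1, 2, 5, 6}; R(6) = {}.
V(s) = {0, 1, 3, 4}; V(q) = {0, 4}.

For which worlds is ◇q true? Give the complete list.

1, 2, 5

Let φ = ◇q. Evaluate φ at each world:
  0 (successors {2}): φ is false.
  1 (successors {4}): φ is true.
  2 (successors {0, 1, 5, 6}): φ is true.
  3 (successors {3, 6}): φ is false.
  4 (successors {1, 2}): φ is false.
  5 (successors {0, 1, 2, 5, 6}): φ is true.
  6 (successors ∅): φ is false.
For instance, at 5:
  At 5: ◇q requires q at some successor in {0, 1, 2, 5, 6}.
    q holds at 0, so ◇q is true at 5.
Satisfying worlds: {1, 2, 5}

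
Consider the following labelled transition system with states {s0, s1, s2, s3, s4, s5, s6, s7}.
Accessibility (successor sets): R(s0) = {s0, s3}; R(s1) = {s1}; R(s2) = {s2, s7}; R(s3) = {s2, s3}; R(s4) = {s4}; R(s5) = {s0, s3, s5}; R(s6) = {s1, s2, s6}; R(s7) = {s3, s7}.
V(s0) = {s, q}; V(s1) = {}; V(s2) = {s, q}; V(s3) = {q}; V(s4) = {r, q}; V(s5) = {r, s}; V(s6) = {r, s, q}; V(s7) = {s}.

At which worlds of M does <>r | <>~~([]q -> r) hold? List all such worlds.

Let φ = <>r | <>~~([]q -> r). Evaluate φ at each world:
  s0 (successors {s0, s3}): φ is false.
  s1 (successors {s1}): φ is true.
  s2 (successors {s2, s7}): φ is true.
  s3 (successors {s2, s3}): φ is true.
  s4 (successors {s4}): φ is true.
  s5 (successors {s0, s3, s5}): φ is true.
  s6 (successors {s1, s2, s6}): φ is true.
  s7 (successors {s3, s7}): φ is true.
For instance, at s1:
  At s1: <>r is false, <>~~([]q -> r) is true, so <>r | <>~~([]q -> r) is true.
    At s1: <>r requires r at some successor in {s1}.
      At s1: r is false.
    So <>r is false at s1.
    At s1: <>~~([]q -> r) requires ~~([]q -> r) at some successor in {s1}.
      ~~([]q -> r) holds at s1, so <>~~([]q -> r) is true at s1.
Satisfying worlds: {s1, s2, s3, s4, s5, s6, s7}

s1, s2, s3, s4, s5, s6, s7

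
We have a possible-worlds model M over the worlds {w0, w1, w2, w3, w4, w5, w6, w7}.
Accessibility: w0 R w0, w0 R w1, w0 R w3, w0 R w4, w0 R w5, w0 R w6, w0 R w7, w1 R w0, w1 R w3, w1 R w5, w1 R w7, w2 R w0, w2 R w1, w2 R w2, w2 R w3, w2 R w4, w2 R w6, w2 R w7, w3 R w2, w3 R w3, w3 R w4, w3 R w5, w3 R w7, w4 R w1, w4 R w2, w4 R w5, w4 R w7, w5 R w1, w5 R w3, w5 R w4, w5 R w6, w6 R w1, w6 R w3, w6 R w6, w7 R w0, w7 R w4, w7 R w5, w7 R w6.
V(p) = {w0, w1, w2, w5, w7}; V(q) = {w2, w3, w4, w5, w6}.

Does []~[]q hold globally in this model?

Let φ = []~[]q. Evaluate φ at each world:
  w0 (successors {w0, w1, w3, w4, w5, w6, w7}): φ is true.
  w1 (successors {w0, w3, w5, w7}): φ is true.
  w2 (successors {w0, w1, w2, w3, w4, w6, w7}): φ is true.
  w3 (successors {w2, w3, w4, w5, w7}): φ is true.
  w4 (successors {w1, w2, w5, w7}): φ is true.
  w5 (successors {w1, w3, w4, w6}): φ is true.
  w6 (successors {w1, w3, w6}): φ is true.
  w7 (successors {w0, w4, w5, w6}): φ is true.
For instance, at w6:
  At w6: []~[]q requires ~[]q at every successor {w1, w3, w6}.
      At w1: []q is false, so ~[]q is true.
      At w3: []q is false, so ~[]q is true.
      At w6: []q is false, so ~[]q is true.
  So []~[]q is true at w6.

Yes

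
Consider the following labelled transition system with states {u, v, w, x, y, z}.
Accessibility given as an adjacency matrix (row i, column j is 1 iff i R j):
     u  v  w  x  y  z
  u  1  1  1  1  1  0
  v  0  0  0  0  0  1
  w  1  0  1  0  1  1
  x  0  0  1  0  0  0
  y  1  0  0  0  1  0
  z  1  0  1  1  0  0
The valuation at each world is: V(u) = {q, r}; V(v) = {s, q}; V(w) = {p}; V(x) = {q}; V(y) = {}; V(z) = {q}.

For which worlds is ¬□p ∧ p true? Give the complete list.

w

Let φ = ¬□p ∧ p. Evaluate φ at each world:
  u (successors {u, v, w, x, y}): φ is false.
  v (successors {z}): φ is false.
  w (successors {u, w, y, z}): φ is true.
  x (successors {w}): φ is false.
  y (successors {u, y}): φ is false.
  z (successors {u, w, x}): φ is false.
For instance, at z:
  At z: ¬□p is true, p is false, so ¬□p ∧ p is false.
    At z: □p is false, so ¬□p is true.
      At z: □p requires p at every successor {u, w, x}.
        p fails at u, so □p is false at z.
Satisfying worlds: {w}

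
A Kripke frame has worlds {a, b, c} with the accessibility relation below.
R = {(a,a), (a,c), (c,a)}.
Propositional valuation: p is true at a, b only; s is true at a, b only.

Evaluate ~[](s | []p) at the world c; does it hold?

At c: [](s | []p) is true, so ~[](s | []p) is false.
  At c: [](s | []p) requires s | []p at every successor {a}.
      At a: s is true, []p is false, so s | []p is true.
  So [](s | []p) is true at c.

No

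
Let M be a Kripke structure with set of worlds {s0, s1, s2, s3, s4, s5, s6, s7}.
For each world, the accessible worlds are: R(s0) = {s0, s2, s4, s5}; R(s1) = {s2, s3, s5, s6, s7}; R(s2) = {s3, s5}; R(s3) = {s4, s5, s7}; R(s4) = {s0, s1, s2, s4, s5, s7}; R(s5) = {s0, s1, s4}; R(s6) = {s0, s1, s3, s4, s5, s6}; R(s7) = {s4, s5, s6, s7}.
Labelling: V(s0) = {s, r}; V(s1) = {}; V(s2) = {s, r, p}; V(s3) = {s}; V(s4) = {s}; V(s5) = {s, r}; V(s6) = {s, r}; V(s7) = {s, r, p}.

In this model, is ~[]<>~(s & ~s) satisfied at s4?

At s4: []<>~(s & ~s) is true, so ~[]<>~(s & ~s) is false.
  At s4: []<>~(s & ~s) requires <>~(s & ~s) at every successor {s0, s1, s2, s4, s5, s7}.
    At s0: <>~(s & ~s) is true.
    At s1: <>~(s & ~s) is true.
    At s2: <>~(s & ~s) is true.
    At s4: <>~(s & ~s) is true.
    At s5: <>~(s & ~s) is true.
    At s7: <>~(s & ~s) is true.
  So []<>~(s & ~s) is true at s4.

No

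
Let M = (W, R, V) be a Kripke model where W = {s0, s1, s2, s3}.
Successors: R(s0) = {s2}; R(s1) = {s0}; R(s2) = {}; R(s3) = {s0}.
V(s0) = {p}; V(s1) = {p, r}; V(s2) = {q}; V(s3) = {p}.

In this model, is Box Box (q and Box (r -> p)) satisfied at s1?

Yes

Recall that Box ψ holds at a world iff ψ holds at every accessible world, and Dia ψ holds iff ψ holds at some accessible world.
At s1: Box Box (q and Box (r -> p)) requires Box (q and Box (r -> p)) at every successor {s0}.
    At s0: Box (q and Box (r -> p)) requires q and Box (r -> p) at every successor {s2}.
      At s2: q and Box (r -> p) is true.
    So Box (q and Box (r -> p)) is true at s0.
So Box Box (q and Box (r -> p)) is true at s1.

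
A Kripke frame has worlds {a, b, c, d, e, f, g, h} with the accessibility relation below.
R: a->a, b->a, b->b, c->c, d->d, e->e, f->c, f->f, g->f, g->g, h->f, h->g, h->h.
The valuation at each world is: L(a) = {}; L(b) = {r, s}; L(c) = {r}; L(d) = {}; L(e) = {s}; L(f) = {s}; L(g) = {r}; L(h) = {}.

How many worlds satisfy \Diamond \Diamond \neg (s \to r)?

Let φ = \Diamond \Diamond \neg (s \to r). Evaluate φ at each world:
  a (successors {a}): φ is false.
  b (successors {a, b}): φ is false.
  c (successors {c}): φ is false.
  d (successors {d}): φ is false.
  e (successors {e}): φ is true.
  f (successors {c, f}): φ is true.
  g (successors {f, g}): φ is true.
  h (successors {f, g, h}): φ is true.
For instance, at d:
  At d: \Diamond \Diamond \neg (s \to r) requires \Diamond \neg (s \to r) at some successor in {d}.
    At d: \Diamond \neg (s \to r) is false.
  So \Diamond \Diamond \neg (s \to r) is false at d.
Satisfying worlds: {e, f, g, h}

4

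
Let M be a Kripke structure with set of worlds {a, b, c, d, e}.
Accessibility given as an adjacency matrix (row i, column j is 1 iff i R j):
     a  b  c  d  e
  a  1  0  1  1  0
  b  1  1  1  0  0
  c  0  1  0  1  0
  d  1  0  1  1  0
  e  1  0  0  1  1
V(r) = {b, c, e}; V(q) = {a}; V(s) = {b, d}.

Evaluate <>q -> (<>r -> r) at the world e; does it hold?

Yes

Recall that <>ψ holds at a world iff ψ holds at some accessible world.
At e: <>q is true, <>r -> r is true, so <>q -> (<>r -> r) is true.
  At e: <>q requires q at some successor in {a, d, e}.
    q holds at a, so <>q is true at e.
  At e: <>r is true, r is true, so <>r -> r is true.
    At e: <>r requires r at some successor in {a, d, e}.
      r holds at e, so <>r is true at e.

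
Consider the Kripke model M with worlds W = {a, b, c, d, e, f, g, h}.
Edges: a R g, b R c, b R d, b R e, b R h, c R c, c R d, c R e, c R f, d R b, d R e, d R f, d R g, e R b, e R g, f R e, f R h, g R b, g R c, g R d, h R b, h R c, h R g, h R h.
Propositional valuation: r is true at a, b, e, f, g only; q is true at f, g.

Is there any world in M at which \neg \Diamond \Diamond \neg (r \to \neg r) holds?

Let φ = \neg \Diamond \Diamond \neg (r \to \neg r). Evaluate φ at each world:
  a (successors {g}): φ is false.
  b (successors {c, d, e, h}): φ is false.
  c (successors {c, d, e, f}): φ is false.
  d (successors {b, e, f, g}): φ is false.
  e (successors {b, g}): φ is false.
  f (successors {e, h}): φ is false.
  g (successors {b, c, d}): φ is false.
  h (successors {b, c, g, h}): φ is false.
For instance, at d:
  At d: \Diamond \Diamond \neg (r \to \neg r) is true, so \neg \Diamond \Diamond \neg (r \to \neg r) is false.
    At d: \Diamond \Diamond \neg (r \to \neg r) requires \Diamond \neg (r \to \neg r) at some successor in {b, e, f, g}.
      \Diamond \neg (r \to \neg r) holds at b, so \Diamond \Diamond \neg (r \to \neg r) is true at d.

No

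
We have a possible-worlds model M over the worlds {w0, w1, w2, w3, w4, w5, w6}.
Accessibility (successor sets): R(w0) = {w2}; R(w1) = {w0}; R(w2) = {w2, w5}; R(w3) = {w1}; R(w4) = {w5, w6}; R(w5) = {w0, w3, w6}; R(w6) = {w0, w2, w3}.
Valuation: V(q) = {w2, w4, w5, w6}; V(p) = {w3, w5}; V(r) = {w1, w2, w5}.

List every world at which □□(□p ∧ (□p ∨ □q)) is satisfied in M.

Recall that □ψ holds at a world iff ψ holds at every accessible world, and ◇ψ holds iff ψ holds at some accessible world.
Let φ = □□(□p ∧ (□p ∨ □q)). Evaluate φ at each world:
  w0 (successors {w2}): φ is false.
  w1 (successors {w0}): φ is false.
  w2 (successors {w2, w5}): φ is false.
  w3 (successors {w1}): φ is false.
  w4 (successors {w5, w6}): φ is false.
  w5 (successors {w0, w3, w6}): φ is false.
  w6 (successors {w0, w2, w3}): φ is false.
For instance, at w2:
  At w2: □□(□p ∧ (□p ∨ □q)) requires □(□p ∧ (□p ∨ □q)) at every successor {w2, w5}.
    □(□p ∧ (□p ∨ □q)) fails at w2, so □□(□p ∧ (□p ∨ □q)) is false at w2.
      At w2: □(□p ∧ (□p ∨ □q)) requires □p ∧ (□p ∨ □q) at every successor {w2, w5}.
        □p ∧ (□p ∨ □q) fails at w2, so □(□p ∧ (□p ∨ □q)) is false at w2.
Satisfying worlds: none.

none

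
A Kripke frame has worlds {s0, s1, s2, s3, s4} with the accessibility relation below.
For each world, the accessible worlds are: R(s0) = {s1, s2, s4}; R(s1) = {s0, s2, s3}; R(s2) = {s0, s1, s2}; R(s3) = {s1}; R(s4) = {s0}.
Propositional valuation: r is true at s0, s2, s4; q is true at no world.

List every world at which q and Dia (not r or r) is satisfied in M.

none

Let φ = q and Dia (not r or r). Evaluate φ at each world:
  s0 (successors {s1, s2, s4}): φ is false.
  s1 (successors {s0, s2, s3}): φ is false.
  s2 (successors {s0, s1, s2}): φ is false.
  s3 (successors {s1}): φ is false.
  s4 (successors {s0}): φ is false.
For instance, at s2:
  At s2: q is false, Dia (not r or r) is true, so q and Dia (not r or r) is false.
    At s2: Dia (not r or r) requires not r or r at some successor in {s0, s1, s2}.
      not r or r holds at s0, so Dia (not r or r) is true at s2.
Satisfying worlds: none.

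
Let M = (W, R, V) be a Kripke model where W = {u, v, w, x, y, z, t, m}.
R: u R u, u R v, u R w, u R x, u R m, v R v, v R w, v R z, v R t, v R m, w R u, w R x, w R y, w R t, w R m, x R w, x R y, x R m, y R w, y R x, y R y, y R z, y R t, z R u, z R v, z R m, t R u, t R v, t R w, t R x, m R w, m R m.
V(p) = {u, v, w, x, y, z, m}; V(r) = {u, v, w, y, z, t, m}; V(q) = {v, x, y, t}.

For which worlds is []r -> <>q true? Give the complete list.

Let φ = []r -> <>q. Evaluate φ at each world:
  u (successors {u, v, w, x, m}): φ is true.
  v (successors {v, w, z, t, m}): φ is true.
  w (successors {u, x, y, t, m}): φ is true.
  x (successors {w, y, m}): φ is true.
  y (successors {w, x, y, z, t}): φ is true.
  z (successors {u, v, m}): φ is true.
  t (successors {u, v, w, x}): φ is true.
  m (successors {w, m}): φ is false.
For instance, at z:
  At z: []r is true, <>q is true, so []r -> <>q is true.
    At z: []r requires r at every successor {u, v, m}.
      At u: r is true.
      At v: r is true.
      At m: r is true.
    So []r is true at z.
    At z: <>q requires q at some successor in {u, v, m}.
      q holds at v, so <>q is true at z.
Satisfying worlds: {u, v, w, x, y, z, t}

u, v, w, x, y, z, t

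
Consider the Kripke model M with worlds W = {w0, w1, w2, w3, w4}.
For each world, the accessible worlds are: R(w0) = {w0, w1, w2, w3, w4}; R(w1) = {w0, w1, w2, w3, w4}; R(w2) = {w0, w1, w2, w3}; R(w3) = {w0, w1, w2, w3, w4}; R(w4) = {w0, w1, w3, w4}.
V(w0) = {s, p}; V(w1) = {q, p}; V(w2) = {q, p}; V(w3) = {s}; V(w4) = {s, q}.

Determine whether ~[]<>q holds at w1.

No

At w1: []<>q is true, so ~[]<>q is false.
  At w1: []<>q requires <>q at every successor {w0, w1, w2, w3, w4}.
    At w0: <>q is true.
    At w1: <>q is true.
    At w2: <>q is true.
    At w3: <>q is true.
    At w4: <>q is true.
  So []<>q is true at w1.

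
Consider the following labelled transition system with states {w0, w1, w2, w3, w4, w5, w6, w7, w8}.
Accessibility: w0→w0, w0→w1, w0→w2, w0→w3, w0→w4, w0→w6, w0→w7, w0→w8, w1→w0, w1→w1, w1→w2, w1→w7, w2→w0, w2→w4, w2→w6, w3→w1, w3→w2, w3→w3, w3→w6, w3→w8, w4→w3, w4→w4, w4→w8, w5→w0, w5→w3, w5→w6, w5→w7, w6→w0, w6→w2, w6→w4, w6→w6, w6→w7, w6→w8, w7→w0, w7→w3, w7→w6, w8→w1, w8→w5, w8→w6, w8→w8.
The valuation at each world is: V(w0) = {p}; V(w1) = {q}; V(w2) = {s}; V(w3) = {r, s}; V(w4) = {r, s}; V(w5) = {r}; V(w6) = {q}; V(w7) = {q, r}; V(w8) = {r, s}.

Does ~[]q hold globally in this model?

Yes

Let φ = ~[]q. Evaluate φ at each world:
  w0 (successors {w0, w1, w2, w3, w4, w6, w7, w8}): φ is true.
  w1 (successors {w0, w1, w2, w7}): φ is true.
  w2 (successors {w0, w4, w6}): φ is true.
  w3 (successors {w1, w2, w3, w6, w8}): φ is true.
  w4 (successors {w3, w4, w8}): φ is true.
  w5 (successors {w0, w3, w6, w7}): φ is true.
  w6 (successors {w0, w2, w4, w6, w7, w8}): φ is true.
  w7 (successors {w0, w3, w6}): φ is true.
  w8 (successors {w1, w5, w6, w8}): φ is true.
For instance, at w2:
  At w2: []q is false, so ~[]q is true.
    At w2: []q requires q at every successor {w0, w4, w6}.
      q fails at w0, so []q is false at w2.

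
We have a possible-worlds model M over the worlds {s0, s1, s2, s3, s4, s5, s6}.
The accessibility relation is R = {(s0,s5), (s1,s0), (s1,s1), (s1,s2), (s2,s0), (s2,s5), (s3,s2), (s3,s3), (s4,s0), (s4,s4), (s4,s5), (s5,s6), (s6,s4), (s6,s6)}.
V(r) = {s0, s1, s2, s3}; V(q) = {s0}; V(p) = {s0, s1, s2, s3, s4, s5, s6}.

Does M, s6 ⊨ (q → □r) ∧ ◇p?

At s6: q → □r is true, ◇p is true, so (q → □r) ∧ ◇p is true.
  At s6: q is false, □r is false, so q → □r is true.
    At s6: □r requires r at every successor {s4, s6}.
      r fails at s4, so □r is false at s6.
  At s6: ◇p requires p at some successor in {s4, s6}.
    p holds at s4, so ◇p is true at s6.

Yes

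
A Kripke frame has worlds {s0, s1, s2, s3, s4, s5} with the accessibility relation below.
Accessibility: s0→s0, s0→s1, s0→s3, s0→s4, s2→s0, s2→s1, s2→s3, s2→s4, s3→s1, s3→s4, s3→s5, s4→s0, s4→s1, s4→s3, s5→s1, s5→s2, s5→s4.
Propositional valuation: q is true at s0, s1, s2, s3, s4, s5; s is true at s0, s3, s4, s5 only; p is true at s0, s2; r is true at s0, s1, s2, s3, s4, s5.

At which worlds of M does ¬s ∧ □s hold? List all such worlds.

s1

Let φ = ¬s ∧ □s. Evaluate φ at each world:
  s0 (successors {s0, s1, s3, s4}): φ is false.
  s1 (successors ∅): φ is true.
  s2 (successors {s0, s1, s3, s4}): φ is false.
  s3 (successors {s1, s4, s5}): φ is false.
  s4 (successors {s0, s1, s3}): φ is false.
  s5 (successors {s1, s2, s4}): φ is false.
For instance, at s0:
  At s0: ¬s is false, □s is false, so ¬s ∧ □s is false.
    At s0: □s requires s at every successor {s0, s1, s3, s4}.
      s fails at s1, so □s is false at s0.
Satisfying worlds: {s1}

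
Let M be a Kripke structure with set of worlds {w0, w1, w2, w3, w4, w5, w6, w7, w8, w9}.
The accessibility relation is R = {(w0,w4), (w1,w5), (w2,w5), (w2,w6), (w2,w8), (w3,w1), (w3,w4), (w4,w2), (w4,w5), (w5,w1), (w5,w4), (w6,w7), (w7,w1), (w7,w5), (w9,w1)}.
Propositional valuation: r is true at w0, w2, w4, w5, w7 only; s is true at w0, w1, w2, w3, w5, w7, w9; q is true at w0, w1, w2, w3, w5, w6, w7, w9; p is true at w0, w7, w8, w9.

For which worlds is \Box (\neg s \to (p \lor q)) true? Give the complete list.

w1, w2, w4, w6, w7, w8, w9

Let φ = \Box (\neg s \to (p \lor q)). Evaluate φ at each world:
  w0 (successors {w4}): φ is false.
  w1 (successors {w5}): φ is true.
  w2 (successors {w5, w6, w8}): φ is true.
  w3 (successors {w1, w4}): φ is false.
  w4 (successors {w2, w5}): φ is true.
  w5 (successors {w1, w4}): φ is false.
  w6 (successors {w7}): φ is true.
  w7 (successors {w1, w5}): φ is true.
  w8 (successors ∅): φ is true.
  w9 (successors {w1}): φ is true.
For instance, at w1:
  At w1: \Box (\neg s \to (p \lor q)) requires \neg s \to (p \lor q) at every successor {w5}.
    At w5: \neg s \to (p \lor q) is true.
  So \Box (\neg s \to (p \lor q)) is true at w1.
Satisfying worlds: {w1, w2, w4, w6, w7, w8, w9}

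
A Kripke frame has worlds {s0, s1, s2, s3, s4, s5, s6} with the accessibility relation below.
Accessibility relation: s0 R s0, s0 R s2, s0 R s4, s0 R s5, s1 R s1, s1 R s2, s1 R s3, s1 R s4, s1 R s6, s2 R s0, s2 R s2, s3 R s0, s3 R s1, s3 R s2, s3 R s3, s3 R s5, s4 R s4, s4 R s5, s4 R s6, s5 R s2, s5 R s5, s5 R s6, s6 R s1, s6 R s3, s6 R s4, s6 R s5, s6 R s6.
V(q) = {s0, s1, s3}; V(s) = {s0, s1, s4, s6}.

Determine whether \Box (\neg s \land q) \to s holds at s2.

At s2: \Box (\neg s \land q) is false, s is false, so \Box (\neg s \land q) \to s is true.
  At s2: \Box (\neg s \land q) requires \neg s \land q at every successor {s0, s2}.
    \neg s \land q fails at s0, so \Box (\neg s \land q) is false at s2.

Yes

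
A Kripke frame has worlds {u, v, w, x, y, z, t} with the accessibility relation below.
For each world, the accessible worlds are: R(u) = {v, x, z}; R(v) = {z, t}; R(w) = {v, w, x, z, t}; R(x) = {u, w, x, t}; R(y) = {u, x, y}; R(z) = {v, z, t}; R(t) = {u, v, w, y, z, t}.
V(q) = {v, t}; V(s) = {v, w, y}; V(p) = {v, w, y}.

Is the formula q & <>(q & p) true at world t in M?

At t: q is true, <>(q & p) is true, so q & <>(q & p) is true.
  At t: <>(q & p) requires q & p at some successor in {u, v, w, y, z, t}.
    q & p holds at v, so <>(q & p) is true at t.

Yes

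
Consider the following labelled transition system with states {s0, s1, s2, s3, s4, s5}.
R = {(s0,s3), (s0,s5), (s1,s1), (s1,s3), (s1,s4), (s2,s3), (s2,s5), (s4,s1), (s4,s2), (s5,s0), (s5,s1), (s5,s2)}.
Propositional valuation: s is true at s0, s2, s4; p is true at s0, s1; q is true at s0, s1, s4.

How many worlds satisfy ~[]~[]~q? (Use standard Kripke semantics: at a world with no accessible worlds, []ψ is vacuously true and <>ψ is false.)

Let φ = ~[]~[]~q. Evaluate φ at each world:
  s0 (successors {s3, s5}): φ is true.
  s1 (successors {s1, s3, s4}): φ is true.
  s2 (successors {s3, s5}): φ is true.
  s3 (successors ∅): φ is false.
  s4 (successors {s1, s2}): φ is true.
  s5 (successors {s0, s1, s2}): φ is true.
For instance, at s1:
  At s1: []~[]~q is false, so ~[]~[]~q is true.
    At s1: []~[]~q requires ~[]~q at every successor {s1, s3, s4}.
      ~[]~q fails at s3, so []~[]~q is false at s1.
Satisfying worlds: {s0, s1, s2, s4, s5}

5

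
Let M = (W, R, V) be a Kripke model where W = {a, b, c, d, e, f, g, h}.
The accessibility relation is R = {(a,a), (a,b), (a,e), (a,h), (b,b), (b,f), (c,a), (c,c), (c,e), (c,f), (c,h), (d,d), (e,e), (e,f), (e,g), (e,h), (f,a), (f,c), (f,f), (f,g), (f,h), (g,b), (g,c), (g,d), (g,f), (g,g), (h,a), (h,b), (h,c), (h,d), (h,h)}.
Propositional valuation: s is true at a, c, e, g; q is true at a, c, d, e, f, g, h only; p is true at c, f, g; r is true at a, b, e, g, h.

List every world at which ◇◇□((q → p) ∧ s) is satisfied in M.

none

Let φ = ◇◇□((q → p) ∧ s). Evaluate φ at each world:
  a (successors {a, b, e, h}): φ is false.
  b (successors {b, f}): φ is false.
  c (successors {a, c, e, f, h}): φ is false.
  d (successors {d}): φ is false.
  e (successors {e, f, g, h}): φ is false.
  f (successors {a, c, f, g, h}): φ is false.
  g (successors {b, c, d, f, g}): φ is false.
  h (successors {a, b, c, d, h}): φ is false.
For instance, at e:
  At e: ◇◇□((q → p) ∧ s) requires ◇□((q → p) ∧ s) at some successor in {e, f, g, h}.
    At e: ◇□((q → p) ∧ s) is false.
    At f: ◇□((q → p) ∧ s) is false.
    At g: ◇□((q → p) ∧ s) is false.
    At h: ◇□((q → p) ∧ s) is false.
  So ◇◇□((q → p) ∧ s) is false at e.
Satisfying worlds: none.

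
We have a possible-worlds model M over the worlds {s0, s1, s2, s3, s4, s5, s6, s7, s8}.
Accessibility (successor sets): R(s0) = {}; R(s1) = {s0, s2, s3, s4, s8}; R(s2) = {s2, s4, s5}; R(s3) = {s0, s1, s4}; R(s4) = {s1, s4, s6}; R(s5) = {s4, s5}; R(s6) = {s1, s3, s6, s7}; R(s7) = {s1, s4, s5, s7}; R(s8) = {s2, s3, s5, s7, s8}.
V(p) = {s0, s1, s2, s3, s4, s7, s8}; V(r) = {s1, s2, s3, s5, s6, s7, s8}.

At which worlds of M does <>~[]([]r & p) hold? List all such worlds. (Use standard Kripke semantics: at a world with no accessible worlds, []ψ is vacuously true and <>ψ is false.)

Recall that []ψ holds at a world iff ψ holds at every accessible world, and <>ψ holds iff ψ holds at some accessible world.
Let φ = <>~[]([]r & p). Evaluate φ at each world:
  s0 (successors ∅): φ is false.
  s1 (successors {s0, s2, s3, s4, s8}): φ is true.
  s2 (successors {s2, s4, s5}): φ is true.
  s3 (successors {s0, s1, s4}): φ is true.
  s4 (successors {s1, s4, s6}): φ is true.
  s5 (successors {s4, s5}): φ is true.
  s6 (successors {s1, s3, s6, s7}): φ is true.
  s7 (successors {s1, s4, s5, s7}): φ is true.
  s8 (successors {s2, s3, s5, s7, s8}): φ is true.
For instance, at s8:
  At s8: <>~[]([]r & p) requires ~[]([]r & p) at some successor in {s2, s3, s5, s7, s8}.
    ~[]([]r & p) holds at s2, so <>~[]([]r & p) is true at s8.
      At s2: []([]r & p) is false, so ~[]([]r & p) is true.
Satisfying worlds: {s1, s2, s3, s4, s5, s6, s7, s8}

s1, s2, s3, s4, s5, s6, s7, s8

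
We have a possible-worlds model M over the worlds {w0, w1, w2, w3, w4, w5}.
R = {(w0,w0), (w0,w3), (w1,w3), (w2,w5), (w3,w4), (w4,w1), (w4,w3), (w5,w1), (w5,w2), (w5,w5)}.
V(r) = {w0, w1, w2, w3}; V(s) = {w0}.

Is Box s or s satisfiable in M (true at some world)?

Recall that Box ψ holds at a world iff ψ holds at every accessible world, and Dia ψ holds iff ψ holds at some accessible world.
Let φ = Box s or s. Evaluate φ at each world:
  w0 (successors {w0, w3}): φ is true.
  w1 (successors {w3}): φ is false.
  w2 (successors {w5}): φ is false.
  w3 (successors {w4}): φ is false.
  w4 (successors {w1, w3}): φ is false.
  w5 (successors {w1, w2, w5}): φ is false.
Detail at w0 (witness):
  At w0: Box s is false, s is true, so Box s or s is true.
    At w0: Box s requires s at every successor {w0, w3}.
      s fails at w3, so Box s is false at w0.

Yes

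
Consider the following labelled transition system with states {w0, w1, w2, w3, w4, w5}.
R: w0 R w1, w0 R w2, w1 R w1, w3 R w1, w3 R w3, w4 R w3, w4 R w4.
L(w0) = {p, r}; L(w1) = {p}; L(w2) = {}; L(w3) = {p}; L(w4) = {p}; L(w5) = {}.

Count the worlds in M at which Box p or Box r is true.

5

Let φ = Box p or Box r. Evaluate φ at each world:
  w0 (successors {w1, w2}): φ is false.
  w1 (successors {w1}): φ is true.
  w2 (successors ∅): φ is true.
  w3 (successors {w1, w3}): φ is true.
  w4 (successors {w3, w4}): φ is true.
  w5 (successors ∅): φ is true.
For instance, at w0:
  At w0: Box p is false, Box r is false, so Box p or Box r is false.
    At w0: Box p requires p at every successor {w1, w2}.
      p fails at w2, so Box p is false at w0.
    At w0: Box r requires r at every successor {w1, w2}.
      r fails at w1, so Box r is false at w0.
Satisfying worlds: {w1, w2, w3, w4, w5}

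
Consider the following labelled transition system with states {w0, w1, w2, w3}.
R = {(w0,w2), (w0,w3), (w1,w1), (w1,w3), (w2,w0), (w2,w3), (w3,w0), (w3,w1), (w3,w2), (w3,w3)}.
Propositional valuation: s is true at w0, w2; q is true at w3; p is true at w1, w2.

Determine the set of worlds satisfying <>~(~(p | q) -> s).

Let φ = <>~(~(p | q) -> s). Evaluate φ at each world:
  w0 (successors {w2, w3}): φ is false.
  w1 (successors {w1, w3}): φ is false.
  w2 (successors {w0, w3}): φ is false.
  w3 (successors {w0, w1, w2, w3}): φ is false.
For instance, at w3:
  At w3: <>~(~(p | q) -> s) requires ~(~(p | q) -> s) at some successor in {w0, w1, w2, w3}.
    At w0: ~(~(p | q) -> s) is false.
    At w1: ~(~(p | q) -> s) is false.
    At w2: ~(~(p | q) -> s) is false.
    At w3: ~(~(p | q) -> s) is false.
  So <>~(~(p | q) -> s) is false at w3.
Satisfying worlds: none.

none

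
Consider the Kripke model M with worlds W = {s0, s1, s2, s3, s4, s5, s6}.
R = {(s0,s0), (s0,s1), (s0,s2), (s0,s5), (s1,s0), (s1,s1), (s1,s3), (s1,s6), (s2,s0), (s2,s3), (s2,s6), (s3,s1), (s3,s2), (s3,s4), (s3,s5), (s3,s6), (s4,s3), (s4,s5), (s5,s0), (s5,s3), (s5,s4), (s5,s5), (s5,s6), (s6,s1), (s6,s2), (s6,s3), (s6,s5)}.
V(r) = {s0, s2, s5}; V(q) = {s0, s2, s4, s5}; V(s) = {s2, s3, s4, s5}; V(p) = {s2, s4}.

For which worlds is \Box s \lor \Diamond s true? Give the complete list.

s0, s1, s2, s3, s4, s5, s6

Let φ = \Box s \lor \Diamond s. Evaluate φ at each world:
  s0 (successors {s0, s1, s2, s5}): φ is true.
  s1 (successors {s0, s1, s3, s6}): φ is true.
  s2 (successors {s0, s3, s6}): φ is true.
  s3 (successors {s1, s2, s4, s5, s6}): φ is true.
  s4 (successors {s3, s5}): φ is true.
  s5 (successors {s0, s3, s4, s5, s6}): φ is true.
  s6 (successors {s1, s2, s3, s5}): φ is true.
For instance, at s3:
  At s3: \Box s is false, \Diamond s is true, so \Box s \lor \Diamond s is true.
    At s3: \Box s requires s at every successor {s1, s2, s4, s5, s6}.
      s fails at s1, so \Box s is false at s3.
    At s3: \Diamond s requires s at some successor in {s1, s2, s4, s5, s6}.
      s holds at s2, so \Diamond s is true at s3.
Satisfying worlds: {s0, s1, s2, s3, s4, s5, s6}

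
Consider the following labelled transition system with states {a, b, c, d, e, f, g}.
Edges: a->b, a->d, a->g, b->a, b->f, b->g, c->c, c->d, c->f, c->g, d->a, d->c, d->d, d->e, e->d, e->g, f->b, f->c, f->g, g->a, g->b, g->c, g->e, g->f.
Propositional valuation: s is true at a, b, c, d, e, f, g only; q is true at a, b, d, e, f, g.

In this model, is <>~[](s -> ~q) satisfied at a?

Yes

At a: <>~[](s -> ~q) requires ~[](s -> ~q) at some successor in {b, d, g}.
  ~[](s -> ~q) holds at b, so <>~[](s -> ~q) is true at a.
    At b: [](s -> ~q) is false, so ~[](s -> ~q) is true.
      At b: [](s -> ~q) requires s -> ~q at every successor {a, f, g}.
        s -> ~q fails at a, so [](s -> ~q) is false at b.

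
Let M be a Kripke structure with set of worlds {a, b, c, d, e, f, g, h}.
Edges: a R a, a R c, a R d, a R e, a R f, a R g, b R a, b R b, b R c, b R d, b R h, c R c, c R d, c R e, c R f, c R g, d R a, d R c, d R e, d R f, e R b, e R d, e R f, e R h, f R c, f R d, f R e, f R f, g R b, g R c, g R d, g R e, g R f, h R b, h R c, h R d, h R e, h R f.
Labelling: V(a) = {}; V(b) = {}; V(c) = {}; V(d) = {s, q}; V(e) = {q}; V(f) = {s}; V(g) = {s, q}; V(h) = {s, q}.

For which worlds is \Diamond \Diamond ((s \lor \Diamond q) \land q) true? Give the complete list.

a, b, c, d, e, f, g, h

Let φ = \Diamond \Diamond ((s \lor \Diamond q) \land q). Evaluate φ at each world:
  a (successors {a, c, d, e, f, g}): φ is true.
  b (successors {a, b, c, d, h}): φ is true.
  c (successors {c, d, e, f, g}): φ is true.
  d (successors {a, c, e, f}): φ is true.
  e (successors {b, d, f, h}): φ is true.
  f (successors {c, d, e, f}): φ is true.
  g (successors {b, c, d, e, f}): φ is true.
  h (successors {b, c, d, e, f}): φ is true.
For instance, at e:
  At e: \Diamond \Diamond ((s \lor \Diamond q) \land q) requires \Diamond ((s \lor \Diamond q) \land q) at some successor in {b, d, f, h}.
    \Diamond ((s \lor \Diamond q) \land q) holds at b, so \Diamond \Diamond ((s \lor \Diamond q) \land q) is true at e.
      At b: \Diamond ((s \lor \Diamond q) \land q) requires (s \lor \Diamond q) \land q at some successor in {a, b, c, d, h}.
        (s \lor \Diamond q) \land q holds at d, so \Diamond ((s \lor \Diamond q) \land q) is true at b.
Satisfying worlds: {a, b, c, d, e, f, g, h}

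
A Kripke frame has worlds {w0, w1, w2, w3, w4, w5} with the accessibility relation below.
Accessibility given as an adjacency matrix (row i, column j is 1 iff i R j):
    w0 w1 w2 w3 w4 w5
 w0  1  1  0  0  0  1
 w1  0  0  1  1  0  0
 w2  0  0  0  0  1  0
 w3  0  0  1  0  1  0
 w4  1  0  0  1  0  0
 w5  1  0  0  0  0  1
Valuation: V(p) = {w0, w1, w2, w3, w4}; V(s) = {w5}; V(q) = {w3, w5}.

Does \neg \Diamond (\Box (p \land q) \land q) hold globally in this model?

Recall that \Box ψ holds at a world iff ψ holds at every accessible world, and \Diamond ψ holds iff ψ holds at some accessible world.
Let φ = \neg \Diamond (\Box (p \land q) \land q). Evaluate φ at each world:
  w0 (successors {w0, w1, w5}): φ is true.
  w1 (successors {w2, w3}): φ is true.
  w2 (successors {w4}): φ is true.
  w3 (successors {w2, w4}): φ is true.
  w4 (successors {w0, w3}): φ is true.
  w5 (successors {w0, w5}): φ is true.
For instance, at w2:
  At w2: \Diamond (\Box (p \land q) \land q) is false, so \neg \Diamond (\Box (p \land q) \land q) is true.
    At w2: \Diamond (\Box (p \land q) \land q) requires \Box (p \land q) \land q at some successor in {w4}.
      At w4: \Box (p \land q) \land q is false.
    So \Diamond (\Box (p \land q) \land q) is false at w2.

Yes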